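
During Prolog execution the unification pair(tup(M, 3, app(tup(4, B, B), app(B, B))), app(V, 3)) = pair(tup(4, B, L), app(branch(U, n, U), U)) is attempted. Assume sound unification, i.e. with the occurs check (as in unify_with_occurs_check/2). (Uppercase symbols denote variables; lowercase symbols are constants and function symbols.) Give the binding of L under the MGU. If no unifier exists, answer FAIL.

Decompose pair/2: tup(M, 3, app(tup(4, B, B), app(B, B))) = tup(4, B, L),  app(V, 3) = app(branch(U, n, U), U).
Decompose tup/3: M = 4,  3 = B,  app(tup(4, B, B), app(B, B)) = L.
Bind M := 4; no other remaining equation mentions M.
Bind B := 3; substituting into the one remaining equation that mentions B gives: app(tup(4, 3, 3), app(3, 3)) = L.
Bind L := app(tup(4, 3, 3), app(3, 3)); no other remaining equation mentions L.
Decompose app/2: V = branch(U, n, U),  3 = U.
Bind V := branch(U, n, U); no other remaining equation mentions V.
Bind U := 3. Substituting into the earlier binding gives V := branch(3, n, 3).
MGU = { M = 4, B = 3, L = app(tup(4, 3, 3), app(3, 3)), V = branch(3, n, 3), U = 3 }, so L = app(tup(4, 3, 3), app(3, 3)).

app(tup(4, 3, 3), app(3, 3))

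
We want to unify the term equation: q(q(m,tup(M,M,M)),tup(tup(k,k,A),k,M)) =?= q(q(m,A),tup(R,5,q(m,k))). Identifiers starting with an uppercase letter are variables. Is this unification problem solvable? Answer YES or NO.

NO

Decompose q/2: q(m,tup(M,M,M)) =?= q(m,A),  tup(tup(k,k,A),k,M) =?= tup(R,5,q(m,k)).
Decompose q/2: m =?= m,  tup(M,M,M) =?= A.
Delete trivial equation m =?= m.
Bind A := tup(M,M,M); substituting into the remaining equation gives: tup(tup(k,k,tup(M,M,M)),k,M) =?= tup(R,5,q(m,k)).
Decompose tup/3: tup(k,k,tup(M,M,M)) =?= R,  k =?= 5,  M =?= q(m,k).
Bind R := tup(k,k,tup(M,M,M)); no other remaining equation mentions R.
Clash: constants k and 5 differ; no unifier exists.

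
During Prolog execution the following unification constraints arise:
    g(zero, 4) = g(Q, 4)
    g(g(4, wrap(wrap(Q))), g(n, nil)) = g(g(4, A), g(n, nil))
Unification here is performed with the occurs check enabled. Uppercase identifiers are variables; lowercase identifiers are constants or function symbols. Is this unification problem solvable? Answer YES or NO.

YES

Decompose g/2: zero = Q,  4 = 4.
Bind Q := zero; substituting into the one remaining equation that mentions Q gives: g(g(4, wrap(wrap(zero))), g(n, nil)) = g(g(4, A), g(n, nil)).
Delete trivial equation 4 = 4.
Decompose g/2: g(4, wrap(wrap(zero))) = g(4, A),  g(n, nil) = g(n, nil).
Decompose g/2: 4 = 4,  wrap(wrap(zero)) = A.
Delete trivial equation 4 = 4.
Bind A := wrap(wrap(zero)); no other remaining equation mentions A.
Delete trivial equation g(n, nil) = g(n, nil).
No equations remain and no clash or occurs-check failure arose, so a unifier exists.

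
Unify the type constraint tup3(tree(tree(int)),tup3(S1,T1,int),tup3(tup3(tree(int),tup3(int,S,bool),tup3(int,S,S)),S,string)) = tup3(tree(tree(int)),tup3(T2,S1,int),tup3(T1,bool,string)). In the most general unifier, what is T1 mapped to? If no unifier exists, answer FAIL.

Decompose tup3/3: tree(tree(int)) = tree(tree(int)),  tup3(S1,T1,int) = tup3(T2,S1,int),  tup3(tup3(tree(int),tup3(int,S,bool),tup3(int,S,S)),S,string) = tup3(T1,bool,string).
Delete trivial equation tree(tree(int)) = tree(tree(int)).
Decompose tup3/3: S1 = T2,  T1 = S1,  int = int.
Bind S1 := T2; substituting into the one remaining equation that mentions S1 gives: T1 = T2.
Bind T1 := T2; substituting into the one remaining equation that mentions T1 gives: tup3(tup3(tree(int),tup3(int,S,bool),tup3(int,S,S)),S,string) = tup3(T2,bool,string).
Delete trivial equation int = int.
Decompose tup3/3: tup3(tree(int),tup3(int,S,bool),tup3(int,S,S)) = T2,  S = bool,  string = string.
Bind T2 := tup3(tree(int),tup3(int,S,bool),tup3(int,S,S)); no other remaining equation mentions T2. Substituting into the earlier bindings gives S1 := tup3(tree(int),tup3(int,S,bool),tup3(int,S,S)), T1 := tup3(tree(int),tup3(int,S,bool),tup3(int,S,S)).
Bind S := bool; no other remaining equation mentions S. Substituting into the earlier bindings gives S1 := tup3(tree(int),tup3(int,bool,bool),tup3(int,bool,bool)), T1 := tup3(tree(int),tup3(int,bool,bool),tup3(int,bool,bool)), T2 := tup3(tree(int),tup3(int,bool,bool),tup3(int,bool,bool)).
Delete trivial equation string = string.
MGU = { S1 := tup3(tree(int),tup3(int,bool,bool),tup3(int,bool,bool)), T1 := tup3(tree(int),tup3(int,bool,bool),tup3(int,bool,bool)), T2 := tup3(tree(int),tup3(int,bool,bool),tup3(int,bool,bool)), S := bool }, so T1 := tup3(tree(int),tup3(int,bool,bool),tup3(int,bool,bool)).

tup3(tree(int),tup3(int,bool,bool),tup3(int,bool,bool))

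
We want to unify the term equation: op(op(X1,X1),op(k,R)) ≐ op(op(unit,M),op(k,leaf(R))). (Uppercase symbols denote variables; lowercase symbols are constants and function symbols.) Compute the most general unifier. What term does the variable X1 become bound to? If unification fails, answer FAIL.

Decompose op/2: op(X1,X1) ≐ op(unit,M),  op(k,R) ≐ op(k,leaf(R)).
Decompose op/2: X1 ≐ unit,  X1 ≐ M.
Bind X1 := unit; substituting into the one remaining equation that mentions X1 gives: unit ≐ M.
Bind M := unit; no other remaining equation mentions M.
Decompose op/2: k ≐ k,  R ≐ leaf(R).
Delete trivial equation k ≐ k.
Occurs check fails: R occurs in leaf(R); the equation R ≐ leaf(R) has no finite solution.

FAIL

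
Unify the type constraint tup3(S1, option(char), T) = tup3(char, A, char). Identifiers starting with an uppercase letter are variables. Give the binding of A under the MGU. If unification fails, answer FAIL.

option(char)

Decompose tup3/3: S1 = char,  option(char) = A,  T = char.
Bind S1 := char; no other remaining equation mentions S1.
Bind A := option(char); no other remaining equation mentions A.
Bind T := char.
MGU = { S1 ↦ char, A ↦ option(char), T ↦ char }, so A ↦ option(char).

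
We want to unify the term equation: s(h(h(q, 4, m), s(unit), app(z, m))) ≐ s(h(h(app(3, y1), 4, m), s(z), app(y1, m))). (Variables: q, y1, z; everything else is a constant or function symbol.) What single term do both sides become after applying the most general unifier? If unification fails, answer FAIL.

s(h(h(app(3, unit), 4, m), s(unit), app(unit, m)))

Decompose s/1: h(h(q, 4, m), s(unit), app(z, m)) ≐ h(h(app(3, y1), 4, m), s(z), app(y1, m)).
Decompose h/3: h(q, 4, m) ≐ h(app(3, y1), 4, m),  s(unit) ≐ s(z),  app(z, m) ≐ app(y1, m).
Decompose h/3: q ≐ app(3, y1),  4 ≐ 4,  m ≐ m.
Bind q := app(3, y1); no other remaining equation mentions q.
Delete trivial equation 4 ≐ 4.
Delete trivial equation m ≐ m.
Decompose s/1: unit ≐ z.
Bind z := unit; substituting into the remaining equation gives: app(unit, m) ≐ app(y1, m).
Decompose app/2: unit ≐ y1,  m ≐ m.
Bind y1 := unit; no other remaining equation mentions y1. Substituting into the earlier binding gives q := app(3, unit).
Delete trivial equation m ≐ m.
Applying the MGU to either side gives s(h(h(app(3, unit), 4, m), s(unit), app(unit, m))).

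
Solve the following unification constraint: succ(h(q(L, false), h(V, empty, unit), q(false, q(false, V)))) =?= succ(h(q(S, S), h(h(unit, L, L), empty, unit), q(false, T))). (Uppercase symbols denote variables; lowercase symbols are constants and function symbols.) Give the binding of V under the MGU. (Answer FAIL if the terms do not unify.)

h(unit, false, false)

Decompose succ/1: h(q(L, false), h(V, empty, unit), q(false, q(false, V))) =?= h(q(S, S), h(h(unit, L, L), empty, unit), q(false, T)).
Decompose h/3: q(L, false) =?= q(S, S),  h(V, empty, unit) =?= h(h(unit, L, L), empty, unit),  q(false, q(false, V)) =?= q(false, T).
Decompose q/2: L =?= S,  false =?= S.
Bind L := S; substituting into the one remaining equation that mentions L gives: h(V, empty, unit) =?= h(h(unit, S, S), empty, unit).
Bind S := false; substituting into the one remaining equation that mentions S gives: h(V, empty, unit) =?= h(h(unit, false, false), empty, unit). Substituting into the earlier binding gives L := false.
Decompose h/3: V =?= h(unit, false, false),  empty =?= empty,  unit =?= unit.
Bind V := h(unit, false, false); substituting into the one remaining equation that mentions V gives: q(false, q(false, h(unit, false, false))) =?= q(false, T).
Delete trivial equation empty =?= empty.
Delete trivial equation unit =?= unit.
Decompose q/2: false =?= false,  q(false, h(unit, false, false)) =?= T.
Delete trivial equation false =?= false.
Bind T := q(false, h(unit, false, false)).
MGU = { L := false, S := false, V := h(unit, false, false), T := q(false, h(unit, false, false)) }, so V := h(unit, false, false).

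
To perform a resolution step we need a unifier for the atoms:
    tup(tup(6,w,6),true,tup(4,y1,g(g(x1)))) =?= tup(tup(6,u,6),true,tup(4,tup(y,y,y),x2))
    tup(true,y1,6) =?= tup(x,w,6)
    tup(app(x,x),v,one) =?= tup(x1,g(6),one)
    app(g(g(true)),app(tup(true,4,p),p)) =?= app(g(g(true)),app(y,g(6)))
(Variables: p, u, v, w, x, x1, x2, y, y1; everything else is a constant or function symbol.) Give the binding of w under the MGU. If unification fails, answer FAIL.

Decompose tup/3: tup(6,w,6) =?= tup(6,u,6),  true =?= true,  tup(4,y1,g(g(x1))) =?= tup(4,tup(y,y,y),x2).
Decompose tup/3: 6 =?= 6,  w =?= u,  6 =?= 6.
Delete trivial equation 6 =?= 6.
Bind w := u; substituting into the one remaining equation that mentions w gives: tup(true,y1,6) =?= tup(x,u,6).
Delete trivial equation 6 =?= 6.
Delete trivial equation true =?= true.
Decompose tup/3: 4 =?= 4,  y1 =?= tup(y,y,y),  g(g(x1)) =?= x2.
Delete trivial equation 4 =?= 4.
Bind y1 := tup(y,y,y); substituting into the one remaining equation that mentions y1 gives: tup(true,tup(y,y,y),6) =?= tup(x,u,6).
Bind x2 := g(g(x1)); no other remaining equation mentions x2.
Decompose tup/3: true =?= x,  tup(y,y,y) =?= u,  6 =?= 6.
Bind x := true; substituting into the one remaining equation that mentions x gives: tup(app(true,true),v,one) =?= tup(x1,g(6),one).
Bind u := tup(y,y,y); no other remaining equation mentions u. Substituting into the earlier binding gives w := tup(y,y,y).
Delete trivial equation 6 =?= 6.
Decompose tup/3: app(true,true) =?= x1,  v =?= g(6),  one =?= one.
Bind x1 := app(true,true); no other remaining equation mentions x1. Substituting into the earlier binding gives x2 := g(g(app(true,true))).
Bind v := g(6); no other remaining equation mentions v.
Delete trivial equation one =?= one.
Decompose app/2: g(g(true)) =?= g(g(true)),  app(tup(true,4,p),p) =?= app(y,g(6)).
Delete trivial equation g(g(true)) =?= g(g(true)).
Decompose app/2: tup(true,4,p) =?= y,  p =?= g(6).
Bind y := tup(true,4,p); no other remaining equation mentions y. Substituting into the earlier bindings gives w := tup(tup(true,4,p),tup(true,4,p),tup(true,4,p)), y1 := tup(tup(true,4,p),tup(true,4,p),tup(true,4,p)), u := tup(tup(true,4,p),tup(true,4,p),tup(true,4,p)).
Bind p := g(6). Substituting into the earlier bindings gives w := tup(tup(true,4,g(6)),tup(true,4,g(6)),tup(true,4,g(6))), y1 := tup(tup(true,4,g(6)),tup(true,4,g(6)),tup(true,4,g(6))), u := tup(tup(true,4,g(6)),tup(true,4,g(6)),tup(true,4,g(6))), y := tup(true,4,g(6)).
MGU = { w ↦ tup(tup(true,4,g(6)),tup(true,4,g(6)),tup(true,4,g(6))), y1 ↦ tup(tup(true,4,g(6)),tup(true,4,g(6)),tup(true,4,g(6))), x2 ↦ g(g(app(true,true))), x ↦ true, u ↦ tup(tup(true,4,g(6)),tup(true,4,g(6)),tup(true,4,g(6))), x1 ↦ app(true,true), v ↦ g(6), y ↦ tup(true,4,g(6)), p ↦ g(6) }, so w ↦ tup(tup(true,4,g(6)),tup(true,4,g(6)),tup(true,4,g(6))).

tup(tup(true,4,g(6)),tup(true,4,g(6)),tup(true,4,g(6)))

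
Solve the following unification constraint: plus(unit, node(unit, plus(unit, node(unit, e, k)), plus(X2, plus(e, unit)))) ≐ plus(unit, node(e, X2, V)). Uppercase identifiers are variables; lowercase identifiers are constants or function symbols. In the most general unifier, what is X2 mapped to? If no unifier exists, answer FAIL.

FAIL

Decompose plus/2: unit ≐ unit,  node(unit, plus(unit, node(unit, e, k)), plus(X2, plus(e, unit))) ≐ node(e, X2, V).
Delete trivial equation unit ≐ unit.
Decompose node/3: unit ≐ e,  plus(unit, node(unit, e, k)) ≐ X2,  plus(X2, plus(e, unit)) ≐ V.
Clash: constants unit and e differ; no unifier exists.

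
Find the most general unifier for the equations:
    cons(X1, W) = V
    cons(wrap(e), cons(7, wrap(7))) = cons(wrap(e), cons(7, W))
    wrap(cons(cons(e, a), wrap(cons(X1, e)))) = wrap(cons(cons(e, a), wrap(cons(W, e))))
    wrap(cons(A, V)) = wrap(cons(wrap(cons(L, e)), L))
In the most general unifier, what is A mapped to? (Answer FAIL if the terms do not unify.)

Bind V := cons(X1, W); substituting into the one remaining equation that mentions V gives: wrap(cons(A, cons(X1, W))) = wrap(cons(wrap(cons(L, e)), L)).
Decompose cons/2: wrap(e) = wrap(e),  cons(7, wrap(7)) = cons(7, W).
Delete trivial equation wrap(e) = wrap(e).
Decompose cons/2: 7 = 7,  wrap(7) = W.
Delete trivial equation 7 = 7.
Bind W := wrap(7); substituting into the remaining equations gives: wrap(cons(cons(e, a), wrap(cons(X1, e)))) = wrap(cons(cons(e, a), wrap(cons(wrap(7), e)))),  wrap(cons(A, cons(X1, wrap(7)))) = wrap(cons(wrap(cons(L, e)), L)). Substituting into the earlier binding gives V := cons(X1, wrap(7)).
Decompose wrap/1: cons(cons(e, a), wrap(cons(X1, e))) = cons(cons(e, a), wrap(cons(wrap(7), e))).
Decompose cons/2: cons(e, a) = cons(e, a),  wrap(cons(X1, e)) = wrap(cons(wrap(7), e)).
Delete trivial equation cons(e, a) = cons(e, a).
Decompose wrap/1: cons(X1, e) = cons(wrap(7), e).
Decompose cons/2: X1 = wrap(7),  e = e.
Bind X1 := wrap(7); substituting into the one remaining equation that mentions X1 gives: wrap(cons(A, cons(wrap(7), wrap(7)))) = wrap(cons(wrap(cons(L, e)), L)). Substituting into the earlier binding gives V := cons(wrap(7), wrap(7)).
Delete trivial equation e = e.
Decompose wrap/1: cons(A, cons(wrap(7), wrap(7))) = cons(wrap(cons(L, e)), L).
Decompose cons/2: A = wrap(cons(L, e)),  cons(wrap(7), wrap(7)) = L.
Bind A := wrap(cons(L, e)); no other remaining equation mentions A.
Bind L := cons(wrap(7), wrap(7)). Substituting into the earlier binding gives A := wrap(cons(cons(wrap(7), wrap(7)), e)).
MGU = { V -> cons(wrap(7), wrap(7)), W -> wrap(7), X1 -> wrap(7), A -> wrap(cons(cons(wrap(7), wrap(7)), e)), L -> cons(wrap(7), wrap(7)) }, so A -> wrap(cons(cons(wrap(7), wrap(7)), e)).

wrap(cons(cons(wrap(7), wrap(7)), e))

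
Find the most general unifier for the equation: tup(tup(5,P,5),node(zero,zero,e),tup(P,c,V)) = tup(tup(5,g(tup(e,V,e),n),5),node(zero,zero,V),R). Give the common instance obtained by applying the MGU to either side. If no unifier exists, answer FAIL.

Decompose tup/3: tup(5,P,5) = tup(5,g(tup(e,V,e),n),5),  node(zero,zero,e) = node(zero,zero,V),  tup(P,c,V) = R.
Decompose tup/3: 5 = 5,  P = g(tup(e,V,e),n),  5 = 5.
Delete trivial equation 5 = 5.
Bind P := g(tup(e,V,e),n); substituting into the one remaining equation that mentions P gives: tup(g(tup(e,V,e),n),c,V) = R.
Delete trivial equation 5 = 5.
Decompose node/3: zero = zero,  zero = zero,  e = V.
Delete trivial equation zero = zero.
Delete trivial equation zero = zero.
Bind V := e; substituting into the remaining equation gives: tup(g(tup(e,e,e),n),c,e) = R. Substituting into the earlier binding gives P := g(tup(e,e,e),n).
Bind R := tup(g(tup(e,e,e),n),c,e).
Applying the MGU to either side gives tup(tup(5,g(tup(e,e,e),n),5),node(zero,zero,e),tup(g(tup(e,e,e),n),c,e)).

tup(tup(5,g(tup(e,e,e),n),5),node(zero,zero,e),tup(g(tup(e,e,e),n),c,e))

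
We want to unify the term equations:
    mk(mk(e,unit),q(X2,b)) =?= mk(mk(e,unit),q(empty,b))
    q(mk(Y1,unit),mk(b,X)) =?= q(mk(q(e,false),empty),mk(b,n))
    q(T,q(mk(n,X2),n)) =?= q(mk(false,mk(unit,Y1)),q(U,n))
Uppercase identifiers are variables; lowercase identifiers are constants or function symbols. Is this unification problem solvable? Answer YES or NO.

Decompose mk/2: mk(e,unit) =?= mk(e,unit),  q(X2,b) =?= q(empty,b).
Delete trivial equation mk(e,unit) =?= mk(e,unit).
Decompose q/2: X2 =?= empty,  b =?= b.
Bind X2 := empty; substituting into the one remaining equation that mentions X2 gives: q(T,q(mk(n,empty),n)) =?= q(mk(false,mk(unit,Y1)),q(U,n)).
Delete trivial equation b =?= b.
Decompose q/2: mk(Y1,unit) =?= mk(q(e,false),empty),  mk(b,X) =?= mk(b,n).
Decompose mk/2: Y1 =?= q(e,false),  unit =?= empty.
Bind Y1 := q(e,false); substituting into the one remaining equation that mentions Y1 gives: q(T,q(mk(n,empty),n)) =?= q(mk(false,mk(unit,q(e,false))),q(U,n)).
Clash: constants unit and empty differ; no unifier exists.

NO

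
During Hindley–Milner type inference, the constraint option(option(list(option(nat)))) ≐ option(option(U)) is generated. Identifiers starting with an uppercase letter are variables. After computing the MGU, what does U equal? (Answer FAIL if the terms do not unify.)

list(option(nat))

Decompose option/1: option(list(option(nat))) ≐ option(U).
Decompose option/1: list(option(nat)) ≐ U.
Bind U := list(option(nat)).
MGU = { U -> list(option(nat)) }, so U -> list(option(nat)).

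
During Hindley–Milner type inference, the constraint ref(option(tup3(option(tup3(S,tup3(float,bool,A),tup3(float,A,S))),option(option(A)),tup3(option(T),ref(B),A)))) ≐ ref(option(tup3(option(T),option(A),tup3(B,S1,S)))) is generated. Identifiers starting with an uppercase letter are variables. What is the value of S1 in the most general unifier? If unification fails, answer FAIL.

Decompose ref/1: option(tup3(option(tup3(S,tup3(float,bool,A),tup3(float,A,S))),option(option(A)),tup3(option(T),ref(B),A))) ≐ option(tup3(option(T),option(A),tup3(B,S1,S))).
Decompose option/1: tup3(option(tup3(S,tup3(float,bool,A),tup3(float,A,S))),option(option(A)),tup3(option(T),ref(B),A)) ≐ tup3(option(T),option(A),tup3(B,S1,S)).
Decompose tup3/3: option(tup3(S,tup3(float,bool,A),tup3(float,A,S))) ≐ option(T),  option(option(A)) ≐ option(A),  tup3(option(T),ref(B),A) ≐ tup3(B,S1,S).
Decompose option/1: tup3(S,tup3(float,bool,A),tup3(float,A,S)) ≐ T.
Bind T := tup3(S,tup3(float,bool,A),tup3(float,A,S)); substituting into the one remaining equation that mentions T gives: tup3(option(tup3(S,tup3(float,bool,A),tup3(float,A,S))),ref(B),A) ≐ tup3(B,S1,S).
Decompose option/1: option(A) ≐ A.
Occurs check fails: A occurs in option(A); the equation A ≐ option(A) has no finite solution.

FAIL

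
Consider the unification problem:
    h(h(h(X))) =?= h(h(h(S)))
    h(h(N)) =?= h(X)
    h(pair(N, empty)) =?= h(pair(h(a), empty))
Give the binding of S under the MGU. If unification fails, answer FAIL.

Decompose h/1: h(h(X)) =?= h(h(S)).
Decompose h/1: h(X) =?= h(S).
Decompose h/1: X =?= S.
Bind X := S; substituting into the one remaining equation that mentions X gives: h(h(N)) =?= h(S).
Decompose h/1: h(N) =?= S.
Bind S := h(N); no other remaining equation mentions S. Substituting into the earlier binding gives X := h(N).
Decompose h/1: pair(N, empty) =?= pair(h(a), empty).
Decompose pair/2: N =?= h(a),  empty =?= empty.
Bind N := h(a); no other remaining equation mentions N. Substituting into the earlier bindings gives X := h(h(a)), S := h(h(a)).
Delete trivial equation empty =?= empty.
MGU = { X -> h(h(a)), S -> h(h(a)), N -> h(a) }, so S -> h(h(a)).

h(h(a))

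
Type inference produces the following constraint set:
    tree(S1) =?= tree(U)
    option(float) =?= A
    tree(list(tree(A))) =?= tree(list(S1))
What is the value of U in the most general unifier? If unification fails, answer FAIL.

Decompose tree/1: S1 =?= U.
Bind S1 := U; substituting into the one remaining equation that mentions S1 gives: tree(list(tree(A))) =?= tree(list(U)).
Bind A := option(float); substituting into the remaining equation gives: tree(list(tree(option(float)))) =?= tree(list(U)).
Decompose tree/1: list(tree(option(float))) =?= list(U).
Decompose list/1: tree(option(float)) =?= U.
Bind U := tree(option(float)). Substituting into the earlier binding gives S1 := tree(option(float)).
MGU = { S1 ↦ tree(option(float)), A ↦ option(float), U ↦ tree(option(float)) }, so U ↦ tree(option(float)).

tree(option(float))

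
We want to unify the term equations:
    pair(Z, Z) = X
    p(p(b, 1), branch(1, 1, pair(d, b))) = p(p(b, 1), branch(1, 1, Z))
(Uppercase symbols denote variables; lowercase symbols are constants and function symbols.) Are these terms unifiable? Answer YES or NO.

Bind X := pair(Z, Z); no other remaining equation mentions X.
Decompose p/2: p(b, 1) = p(b, 1),  branch(1, 1, pair(d, b)) = branch(1, 1, Z).
Delete trivial equation p(b, 1) = p(b, 1).
Decompose branch/3: 1 = 1,  1 = 1,  pair(d, b) = Z.
Delete trivial equation 1 = 1.
Delete trivial equation 1 = 1.
Bind Z := pair(d, b). Substituting into the earlier binding gives X := pair(pair(d, b), pair(d, b)).
No equations remain and no clash or occurs-check failure arose, so a unifier exists.

YES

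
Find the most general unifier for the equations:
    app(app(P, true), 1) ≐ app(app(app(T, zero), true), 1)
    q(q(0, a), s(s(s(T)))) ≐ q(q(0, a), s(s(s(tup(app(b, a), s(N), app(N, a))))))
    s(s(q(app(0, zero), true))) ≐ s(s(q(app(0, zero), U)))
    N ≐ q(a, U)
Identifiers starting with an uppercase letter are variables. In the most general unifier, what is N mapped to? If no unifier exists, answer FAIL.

Decompose app/2: app(P, true) ≐ app(app(T, zero), true),  1 ≐ 1.
Decompose app/2: P ≐ app(T, zero),  true ≐ true.
Bind P := app(T, zero); no other remaining equation mentions P.
Delete trivial equation true ≐ true.
Delete trivial equation 1 ≐ 1.
Decompose q/2: q(0, a) ≐ q(0, a),  s(s(s(T))) ≐ s(s(s(tup(app(b, a), s(N), app(N, a))))).
Delete trivial equation q(0, a) ≐ q(0, a).
Decompose s/1: s(s(T)) ≐ s(s(tup(app(b, a), s(N), app(N, a)))).
Decompose s/1: s(T) ≐ s(tup(app(b, a), s(N), app(N, a))).
Decompose s/1: T ≐ tup(app(b, a), s(N), app(N, a)).
Bind T := tup(app(b, a), s(N), app(N, a)); no other remaining equation mentions T. Substituting into the earlier binding gives P := app(tup(app(b, a), s(N), app(N, a)), zero).
Decompose s/1: s(q(app(0, zero), true)) ≐ s(q(app(0, zero), U)).
Decompose s/1: q(app(0, zero), true) ≐ q(app(0, zero), U).
Decompose q/2: app(0, zero) ≐ app(0, zero),  true ≐ U.
Delete trivial equation app(0, zero) ≐ app(0, zero).
Bind U := true; substituting into the remaining equation gives: N ≐ q(a, true).
Bind N := q(a, true). Substituting into the earlier bindings gives P := app(tup(app(b, a), s(q(a, true)), app(q(a, true), a)), zero), T := tup(app(b, a), s(q(a, true)), app(q(a, true), a)).
MGU = { P := app(tup(app(b, a), s(q(a, true)), app(q(a, true), a)), zero), T := tup(app(b, a), s(q(a, true)), app(q(a, true), a)), U := true, N := q(a, true) }, so N := q(a, true).

q(a, true)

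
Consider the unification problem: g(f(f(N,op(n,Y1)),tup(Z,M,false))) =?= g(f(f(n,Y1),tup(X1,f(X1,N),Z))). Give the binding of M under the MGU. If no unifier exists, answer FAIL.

FAIL

Decompose g/1: f(f(N,op(n,Y1)),tup(Z,M,false)) =?= f(f(n,Y1),tup(X1,f(X1,N),Z)).
Decompose f/2: f(N,op(n,Y1)) =?= f(n,Y1),  tup(Z,M,false) =?= tup(X1,f(X1,N),Z).
Decompose f/2: N =?= n,  op(n,Y1) =?= Y1.
Bind N := n; substituting into the one remaining equation that mentions N gives: tup(Z,M,false) =?= tup(X1,f(X1,n),Z).
Occurs check fails: Y1 occurs in op(n,Y1); the equation Y1 =?= op(n,Y1) has no finite solution.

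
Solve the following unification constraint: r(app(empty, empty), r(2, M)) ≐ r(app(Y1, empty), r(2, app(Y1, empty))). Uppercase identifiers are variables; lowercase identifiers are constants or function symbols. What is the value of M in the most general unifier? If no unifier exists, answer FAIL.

app(empty, empty)

Decompose r/2: app(empty, empty) ≐ app(Y1, empty),  r(2, M) ≐ r(2, app(Y1, empty)).
Decompose app/2: empty ≐ Y1,  empty ≐ empty.
Bind Y1 := empty; substituting into the one remaining equation that mentions Y1 gives: r(2, M) ≐ r(2, app(empty, empty)).
Delete trivial equation empty ≐ empty.
Decompose r/2: 2 ≐ 2,  M ≐ app(empty, empty).
Delete trivial equation 2 ≐ 2.
Bind M := app(empty, empty).
MGU = { Y1 ↦ empty, M ↦ app(empty, empty) }, so M ↦ app(empty, empty).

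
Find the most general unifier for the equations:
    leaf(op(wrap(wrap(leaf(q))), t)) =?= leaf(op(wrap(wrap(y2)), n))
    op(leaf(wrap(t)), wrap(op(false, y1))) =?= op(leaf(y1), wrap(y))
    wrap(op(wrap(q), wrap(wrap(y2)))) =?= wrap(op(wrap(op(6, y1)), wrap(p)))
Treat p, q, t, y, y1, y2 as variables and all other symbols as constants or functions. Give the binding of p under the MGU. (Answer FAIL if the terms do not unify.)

wrap(leaf(op(6, wrap(n))))

Decompose leaf/1: op(wrap(wrap(leaf(q))), t) =?= op(wrap(wrap(y2)), n).
Decompose op/2: wrap(wrap(leaf(q))) =?= wrap(wrap(y2)),  t =?= n.
Decompose wrap/1: wrap(leaf(q)) =?= wrap(y2).
Decompose wrap/1: leaf(q) =?= y2.
Bind y2 := leaf(q); substituting into the one remaining equation that mentions y2 gives: wrap(op(wrap(q), wrap(wrap(leaf(q))))) =?= wrap(op(wrap(op(6, y1)), wrap(p))).
Bind t := n; substituting into the one remaining equation that mentions t gives: op(leaf(wrap(n)), wrap(op(false, y1))) =?= op(leaf(y1), wrap(y)).
Decompose op/2: leaf(wrap(n)) =?= leaf(y1),  wrap(op(false, y1)) =?= wrap(y).
Decompose leaf/1: wrap(n) =?= y1.
Bind y1 := wrap(n); substituting into the remaining equations gives: wrap(op(false, wrap(n))) =?= wrap(y),  wrap(op(wrap(q), wrap(wrap(leaf(q))))) =?= wrap(op(wrap(op(6, wrap(n))), wrap(p))).
Decompose wrap/1: op(false, wrap(n)) =?= y.
Bind y := op(false, wrap(n)); no other remaining equation mentions y.
Decompose wrap/1: op(wrap(q), wrap(wrap(leaf(q)))) =?= op(wrap(op(6, wrap(n))), wrap(p)).
Decompose op/2: wrap(q) =?= wrap(op(6, wrap(n))),  wrap(wrap(leaf(q))) =?= wrap(p).
Decompose wrap/1: q =?= op(6, wrap(n)).
Bind q := op(6, wrap(n)); substituting into the remaining equation gives: wrap(wrap(leaf(op(6, wrap(n))))) =?= wrap(p). Substituting into the earlier binding gives y2 := leaf(op(6, wrap(n))).
Decompose wrap/1: wrap(leaf(op(6, wrap(n)))) =?= p.
Bind p := wrap(leaf(op(6, wrap(n)))).
MGU = { y2 ↦ leaf(op(6, wrap(n))), t ↦ n, y1 ↦ wrap(n), y ↦ op(false, wrap(n)), q ↦ op(6, wrap(n)), p ↦ wrap(leaf(op(6, wrap(n)))) }, so p ↦ wrap(leaf(op(6, wrap(n)))).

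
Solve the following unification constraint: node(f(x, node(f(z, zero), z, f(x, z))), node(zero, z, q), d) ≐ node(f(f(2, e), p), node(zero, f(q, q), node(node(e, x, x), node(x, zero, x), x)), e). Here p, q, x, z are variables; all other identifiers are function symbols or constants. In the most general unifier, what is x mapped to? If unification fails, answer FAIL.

Decompose node/3: f(x, node(f(z, zero), z, f(x, z))) ≐ f(f(2, e), p),  node(zero, z, q) ≐ node(zero, f(q, q), node(node(e, x, x), node(x, zero, x), x)),  d ≐ e.
Decompose f/2: x ≐ f(2, e),  node(f(z, zero), z, f(x, z)) ≐ p.
Bind x := f(2, e); substituting into the 2 remaining equations that mention x gives: node(f(z, zero), z, f(f(2, e), z)) ≐ p,  node(zero, z, q) ≐ node(zero, f(q, q), node(node(e, f(2, e), f(2, e)), node(f(2, e), zero, f(2, e)), f(2, e))).
Bind p := node(f(z, zero), z, f(f(2, e), z)); no other remaining equation mentions p.
Decompose node/3: zero ≐ zero,  z ≐ f(q, q),  q ≐ node(node(e, f(2, e), f(2, e)), node(f(2, e), zero, f(2, e)), f(2, e)).
Delete trivial equation zero ≐ zero.
Bind z := f(q, q); no other remaining equation mentions z. Substituting into the earlier binding gives p := node(f(f(q, q), zero), f(q, q), f(f(2, e), f(q, q))).
Bind q := node(node(e, f(2, e), f(2, e)), node(f(2, e), zero, f(2, e)), f(2, e)); no other remaining equation mentions q. Substituting into the earlier bindings gives p := node(f(f(node(node(e, f(2, e), f(2, e)), node(f(2, e), zero, f(2, e)), f(2, e)), node(node(e, f(2, e), f(2, e)), node(f(2, e), zero, f(2, e)), f(2, e))), zero), f(node(node(e, f(2, e), f(2, e)), node(f(2, e), zero, f(2, e)), f(2, e)), node(node(e, f(2, e), f(2, e)), node(f(2, e), zero, f(2, e)), f(2, e))), f(f(2, e), f(node(node(e, f(2, e), f(2, e)), node(f(2, e), zero, f(2, e)), f(2, e)), node(node(e, f(2, e), f(2, e)), node(f(2, e), zero, f(2, e)), f(2, e))))), z := f(node(node(e, f(2, e), f(2, e)), node(f(2, e), zero, f(2, e)), f(2, e)), node(node(e, f(2, e), f(2, e)), node(f(2, e), zero, f(2, e)), f(2, e))).
Clash: constants d and e differ; no unifier exists.

FAIL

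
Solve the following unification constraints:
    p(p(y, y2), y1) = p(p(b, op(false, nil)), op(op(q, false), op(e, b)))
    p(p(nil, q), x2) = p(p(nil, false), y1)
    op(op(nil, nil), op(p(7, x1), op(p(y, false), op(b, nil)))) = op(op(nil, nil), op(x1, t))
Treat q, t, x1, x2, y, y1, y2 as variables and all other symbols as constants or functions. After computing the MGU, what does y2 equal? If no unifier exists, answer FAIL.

FAIL

Decompose p/2: p(y, y2) = p(b, op(false, nil)),  y1 = op(op(q, false), op(e, b)).
Decompose p/2: y = b,  y2 = op(false, nil).
Bind y := b; substituting into the one remaining equation that mentions y gives: op(op(nil, nil), op(p(7, x1), op(p(b, false), op(b, nil)))) = op(op(nil, nil), op(x1, t)).
Bind y2 := op(false, nil); no other remaining equation mentions y2.
Bind y1 := op(op(q, false), op(e, b)); substituting into the one remaining equation that mentions y1 gives: p(p(nil, q), x2) = p(p(nil, false), op(op(q, false), op(e, b))).
Decompose p/2: p(nil, q) = p(nil, false),  x2 = op(op(q, false), op(e, b)).
Decompose p/2: nil = nil,  q = false.
Delete trivial equation nil = nil.
Bind q := false; substituting into the one remaining equation that mentions q gives: x2 = op(op(false, false), op(e, b)). Substituting into the earlier binding gives y1 := op(op(false, false), op(e, b)).
Bind x2 := op(op(false, false), op(e, b)); no other remaining equation mentions x2.
Decompose op/2: op(nil, nil) = op(nil, nil),  op(p(7, x1), op(p(b, false), op(b, nil))) = op(x1, t).
Delete trivial equation op(nil, nil) = op(nil, nil).
Decompose op/2: p(7, x1) = x1,  op(p(b, false), op(b, nil)) = t.
Occurs check fails: x1 occurs in p(7, x1); the equation x1 = p(7, x1) has no finite solution.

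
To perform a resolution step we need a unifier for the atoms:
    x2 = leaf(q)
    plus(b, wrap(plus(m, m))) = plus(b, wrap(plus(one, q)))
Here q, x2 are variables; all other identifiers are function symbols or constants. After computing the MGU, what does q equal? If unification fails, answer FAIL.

Bind x2 := leaf(q); no other remaining equation mentions x2.
Decompose plus/2: b = b,  wrap(plus(m, m)) = wrap(plus(one, q)).
Delete trivial equation b = b.
Decompose wrap/1: plus(m, m) = plus(one, q).
Decompose plus/2: m = one,  m = q.
Clash: constants m and one differ; no unifier exists.

FAIL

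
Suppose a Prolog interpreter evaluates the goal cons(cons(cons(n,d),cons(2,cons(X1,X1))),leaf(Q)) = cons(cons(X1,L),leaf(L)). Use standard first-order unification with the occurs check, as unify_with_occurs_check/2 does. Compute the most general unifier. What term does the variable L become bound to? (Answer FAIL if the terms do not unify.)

cons(2,cons(cons(n,d),cons(n,d)))

Decompose cons/2: cons(cons(n,d),cons(2,cons(X1,X1))) = cons(X1,L),  leaf(Q) = leaf(L).
Decompose cons/2: cons(n,d) = X1,  cons(2,cons(X1,X1)) = L.
Bind X1 := cons(n,d); substituting into the one remaining equation that mentions X1 gives: cons(2,cons(cons(n,d),cons(n,d))) = L.
Bind L := cons(2,cons(cons(n,d),cons(n,d))); substituting into the remaining equation gives: leaf(Q) = leaf(cons(2,cons(cons(n,d),cons(n,d)))).
Decompose leaf/1: Q = cons(2,cons(cons(n,d),cons(n,d))).
Bind Q := cons(2,cons(cons(n,d),cons(n,d))).
MGU = { X1 -> cons(n,d), L -> cons(2,cons(cons(n,d),cons(n,d))), Q -> cons(2,cons(cons(n,d),cons(n,d))) }, so L -> cons(2,cons(cons(n,d),cons(n,d))).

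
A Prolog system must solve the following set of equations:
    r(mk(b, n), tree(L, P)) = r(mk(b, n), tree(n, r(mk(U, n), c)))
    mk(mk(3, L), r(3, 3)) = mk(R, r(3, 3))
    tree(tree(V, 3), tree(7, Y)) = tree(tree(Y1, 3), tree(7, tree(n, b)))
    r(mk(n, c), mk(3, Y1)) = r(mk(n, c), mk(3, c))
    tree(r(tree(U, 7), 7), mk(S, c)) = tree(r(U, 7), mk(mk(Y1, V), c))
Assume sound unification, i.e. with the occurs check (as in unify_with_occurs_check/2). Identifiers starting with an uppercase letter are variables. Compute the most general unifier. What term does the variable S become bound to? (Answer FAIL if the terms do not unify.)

Decompose r/2: mk(b, n) = mk(b, n),  tree(L, P) = tree(n, r(mk(U, n), c)).
Delete trivial equation mk(b, n) = mk(b, n).
Decompose tree/2: L = n,  P = r(mk(U, n), c).
Bind L := n; substituting into the one remaining equation that mentions L gives: mk(mk(3, n), r(3, 3)) = mk(R, r(3, 3)).
Bind P := r(mk(U, n), c); no other remaining equation mentions P.
Decompose mk/2: mk(3, n) = R,  r(3, 3) = r(3, 3).
Bind R := mk(3, n); no other remaining equation mentions R.
Delete trivial equation r(3, 3) = r(3, 3).
Decompose tree/2: tree(V, 3) = tree(Y1, 3),  tree(7, Y) = tree(7, tree(n, b)).
Decompose tree/2: V = Y1,  3 = 3.
Bind V := Y1; substituting into the one remaining equation that mentions V gives: tree(r(tree(U, 7), 7), mk(S, c)) = tree(r(U, 7), mk(mk(Y1, Y1), c)).
Delete trivial equation 3 = 3.
Decompose tree/2: 7 = 7,  Y = tree(n, b).
Delete trivial equation 7 = 7.
Bind Y := tree(n, b); no other remaining equation mentions Y.
Decompose r/2: mk(n, c) = mk(n, c),  mk(3, Y1) = mk(3, c).
Delete trivial equation mk(n, c) = mk(n, c).
Decompose mk/2: 3 = 3,  Y1 = c.
Delete trivial equation 3 = 3.
Bind Y1 := c; substituting into the remaining equation gives: tree(r(tree(U, 7), 7), mk(S, c)) = tree(r(U, 7), mk(mk(c, c), c)). Substituting into the earlier binding gives V := c.
Decompose tree/2: r(tree(U, 7), 7) = r(U, 7),  mk(S, c) = mk(mk(c, c), c).
Decompose r/2: tree(U, 7) = U,  7 = 7.
Occurs check fails: U occurs in tree(U, 7); the equation U = tree(U, 7) has no finite solution.

FAIL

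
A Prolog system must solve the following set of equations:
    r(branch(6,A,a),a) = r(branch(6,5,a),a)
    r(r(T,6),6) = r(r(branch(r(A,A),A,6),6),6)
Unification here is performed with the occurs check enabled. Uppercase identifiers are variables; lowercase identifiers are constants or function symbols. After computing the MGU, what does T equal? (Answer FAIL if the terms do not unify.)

branch(r(5,5),5,6)

Decompose r/2: branch(6,A,a) = branch(6,5,a),  a = a.
Decompose branch/3: 6 = 6,  A = 5,  a = a.
Delete trivial equation 6 = 6.
Bind A := 5; substituting into the one remaining equation that mentions A gives: r(r(T,6),6) = r(r(branch(r(5,5),5,6),6),6).
Delete trivial equation a = a.
Delete trivial equation a = a.
Decompose r/2: r(T,6) = r(branch(r(5,5),5,6),6),  6 = 6.
Decompose r/2: T = branch(r(5,5),5,6),  6 = 6.
Bind T := branch(r(5,5),5,6); no other remaining equation mentions T.
Delete trivial equation 6 = 6.
Delete trivial equation 6 = 6.
MGU = { A -> 5, T -> branch(r(5,5),5,6) }, so T -> branch(r(5,5),5,6).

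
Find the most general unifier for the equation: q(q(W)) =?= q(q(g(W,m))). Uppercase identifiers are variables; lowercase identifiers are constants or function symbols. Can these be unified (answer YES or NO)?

NO

Decompose q/1: q(W) =?= q(g(W,m)).
Decompose q/1: W =?= g(W,m).
Occurs check fails: W occurs in g(W,m); the equation W =?= g(W,m) has no finite solution.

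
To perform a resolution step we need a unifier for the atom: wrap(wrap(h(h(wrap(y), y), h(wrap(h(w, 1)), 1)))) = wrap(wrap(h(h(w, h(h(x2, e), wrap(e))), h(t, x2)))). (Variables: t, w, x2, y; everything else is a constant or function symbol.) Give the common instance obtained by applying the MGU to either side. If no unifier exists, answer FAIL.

Decompose wrap/1: wrap(h(h(wrap(y), y), h(wrap(h(w, 1)), 1))) = wrap(h(h(w, h(h(x2, e), wrap(e))), h(t, x2))).
Decompose wrap/1: h(h(wrap(y), y), h(wrap(h(w, 1)), 1)) = h(h(w, h(h(x2, e), wrap(e))), h(t, x2)).
Decompose h/2: h(wrap(y), y) = h(w, h(h(x2, e), wrap(e))),  h(wrap(h(w, 1)), 1) = h(t, x2).
Decompose h/2: wrap(y) = w,  y = h(h(x2, e), wrap(e)).
Bind w := wrap(y); substituting into the one remaining equation that mentions w gives: h(wrap(h(wrap(y), 1)), 1) = h(t, x2).
Bind y := h(h(x2, e), wrap(e)); substituting into the remaining equation gives: h(wrap(h(wrap(h(h(x2, e), wrap(e))), 1)), 1) = h(t, x2). Substituting into the earlier binding gives w := wrap(h(h(x2, e), wrap(e))).
Decompose h/2: wrap(h(wrap(h(h(x2, e), wrap(e))), 1)) = t,  1 = x2.
Bind t := wrap(h(wrap(h(h(x2, e), wrap(e))), 1)); no other remaining equation mentions t.
Bind x2 := 1. Substituting into the earlier bindings gives w := wrap(h(h(1, e), wrap(e))), y := h(h(1, e), wrap(e)), t := wrap(h(wrap(h(h(1, e), wrap(e))), 1)).
Applying the MGU to either side gives wrap(wrap(h(h(wrap(h(h(1, e), wrap(e))), h(h(1, e), wrap(e))), h(wrap(h(wrap(h(h(1, e), wrap(e))), 1)), 1)))).

wrap(wrap(h(h(wrap(h(h(1, e), wrap(e))), h(h(1, e), wrap(e))), h(wrap(h(wrap(h(h(1, e), wrap(e))), 1)), 1))))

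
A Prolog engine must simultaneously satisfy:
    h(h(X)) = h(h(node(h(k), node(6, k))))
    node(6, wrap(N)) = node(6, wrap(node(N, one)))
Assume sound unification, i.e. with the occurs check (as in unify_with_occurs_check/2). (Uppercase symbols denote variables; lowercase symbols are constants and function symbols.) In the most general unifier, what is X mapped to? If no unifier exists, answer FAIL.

Decompose h/1: h(X) = h(node(h(k), node(6, k))).
Decompose h/1: X = node(h(k), node(6, k)).
Bind X := node(h(k), node(6, k)); no other remaining equation mentions X.
Decompose node/2: 6 = 6,  wrap(N) = wrap(node(N, one)).
Delete trivial equation 6 = 6.
Decompose wrap/1: N = node(N, one).
Occurs check fails: N occurs in node(N, one); the equation N = node(N, one) has no finite solution.

FAIL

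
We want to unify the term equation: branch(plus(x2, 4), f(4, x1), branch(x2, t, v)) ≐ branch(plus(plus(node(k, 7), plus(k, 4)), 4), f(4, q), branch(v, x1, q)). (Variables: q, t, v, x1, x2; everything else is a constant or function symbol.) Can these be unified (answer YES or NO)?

Decompose branch/3: plus(x2, 4) ≐ plus(plus(node(k, 7), plus(k, 4)), 4),  f(4, x1) ≐ f(4, q),  branch(x2, t, v) ≐ branch(v, x1, q).
Decompose plus/2: x2 ≐ plus(node(k, 7), plus(k, 4)),  4 ≐ 4.
Bind x2 := plus(node(k, 7), plus(k, 4)); substituting into the one remaining equation that mentions x2 gives: branch(plus(node(k, 7), plus(k, 4)), t, v) ≐ branch(v, x1, q).
Delete trivial equation 4 ≐ 4.
Decompose f/2: 4 ≐ 4,  x1 ≐ q.
Delete trivial equation 4 ≐ 4.
Bind x1 := q; substituting into the remaining equation gives: branch(plus(node(k, 7), plus(k, 4)), t, v) ≐ branch(v, q, q).
Decompose branch/3: plus(node(k, 7), plus(k, 4)) ≐ v,  t ≐ q,  v ≐ q.
Bind v := plus(node(k, 7), plus(k, 4)); substituting into the one remaining equation that mentions v gives: plus(node(k, 7), plus(k, 4)) ≐ q.
Bind t := q; no other remaining equation mentions t.
Bind q := plus(node(k, 7), plus(k, 4)). Substituting into the earlier bindings gives x1 := plus(node(k, 7), plus(k, 4)), t := plus(node(k, 7), plus(k, 4)).
No equations remain and no clash or occurs-check failure arose, so a unifier exists.

YES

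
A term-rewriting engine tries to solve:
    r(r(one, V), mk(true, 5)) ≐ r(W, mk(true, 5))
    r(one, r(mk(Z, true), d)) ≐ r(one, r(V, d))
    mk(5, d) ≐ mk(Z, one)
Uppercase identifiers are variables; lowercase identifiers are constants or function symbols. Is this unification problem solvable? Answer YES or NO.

NO

Decompose r/2: r(one, V) ≐ W,  mk(true, 5) ≐ mk(true, 5).
Bind W := r(one, V); no other remaining equation mentions W.
Delete trivial equation mk(true, 5) ≐ mk(true, 5).
Decompose r/2: one ≐ one,  r(mk(Z, true), d) ≐ r(V, d).
Delete trivial equation one ≐ one.
Decompose r/2: mk(Z, true) ≐ V,  d ≐ d.
Bind V := mk(Z, true); no other remaining equation mentions V. Substituting into the earlier binding gives W := r(one, mk(Z, true)).
Delete trivial equation d ≐ d.
Decompose mk/2: 5 ≐ Z,  d ≐ one.
Bind Z := 5; no other remaining equation mentions Z. Substituting into the earlier bindings gives W := r(one, mk(5, true)), V := mk(5, true).
Clash: constants d and one differ; no unifier exists.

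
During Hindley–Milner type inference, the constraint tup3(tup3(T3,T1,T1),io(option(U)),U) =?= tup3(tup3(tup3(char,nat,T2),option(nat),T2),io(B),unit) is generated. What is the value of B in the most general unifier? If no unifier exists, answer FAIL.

Decompose tup3/3: tup3(T3,T1,T1) =?= tup3(tup3(char,nat,T2),option(nat),T2),  io(option(U)) =?= io(B),  U =?= unit.
Decompose tup3/3: T3 =?= tup3(char,nat,T2),  T1 =?= option(nat),  T1 =?= T2.
Bind T3 := tup3(char,nat,T2); no other remaining equation mentions T3.
Bind T1 := option(nat); substituting into the one remaining equation that mentions T1 gives: option(nat) =?= T2.
Bind T2 := option(nat); no other remaining equation mentions T2. Substituting into the earlier binding gives T3 := tup3(char,nat,option(nat)).
Decompose io/1: option(U) =?= B.
Bind B := option(U); no other remaining equation mentions B.
Bind U := unit. Substituting into the earlier binding gives B := option(unit).
MGU = { T3 := tup3(char,nat,option(nat)), T1 := option(nat), T2 := option(nat), B := option(unit), U := unit }, so B := option(unit).

option(unit)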